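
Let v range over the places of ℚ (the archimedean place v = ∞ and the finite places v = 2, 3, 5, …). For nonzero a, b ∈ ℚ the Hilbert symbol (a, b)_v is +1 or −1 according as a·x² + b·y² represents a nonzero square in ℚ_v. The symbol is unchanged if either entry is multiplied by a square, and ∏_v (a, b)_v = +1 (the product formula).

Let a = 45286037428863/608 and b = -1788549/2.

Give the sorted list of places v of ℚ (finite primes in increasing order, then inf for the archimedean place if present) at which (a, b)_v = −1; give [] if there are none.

(a, b) ≡ (149226, -138) mod (ℚ^×)²; places V = {2, 3, 7, 11, 17, 19, 23, 29, ∞}.
(a,b)_23: α=4, u≡18; β=3, v≡7 (mod 23); (18|23)=+1, (7|23)=-1; sign (−1)^0·+1^3·-1^4 = +1.
(a,b)_17: α=1, u≡7; β=0, v≡2 (mod 17); (7|17)=-1, (2|17)=+1; sign (−1)^0·-1^0·+1^1 = +1.
(a,b)_∞: sgn(149226)=+, sgn(-138)=−, so +1.
(a,b)_29: α=2, u≡14; β=0, v≡13 (mod 29); (14|29)=-1, (13|29)=+1; sign (−1)^0·-1^0·+1^2 = +1.
(a,b)_19: α=-1, u≡1; β=0, v≡8 (mod 19); (1|19)=+1, (8|19)=-1; sign (−1)^0·+1^0·-1^-1 = -1.
(a,b)_2: α=-5, β=-1; u≡5, v≡3 (mod 8); ε(u)ε(v)=0·1, αω(v)=-5·1, βω(u)=-1·1; sum ≡ 0  ⇒  +1.
(a,b)_11: α=1, u≡5; β=0, v≡9 (mod 11); (5|11)=+1, (9|11)=+1; sign (−1)^0·+1^0·+1^1 = +1.
(a,b)_7: α=3, u≡5; β=2, v≡2 (mod 7); (5|7)=-1, (2|7)=+1; sign (−1)^0·-1^2·+1^3 = +1.
(a,b)_3: α=1, u≡2; β=1, v≡2 (mod 3); (2|3)=-1, (2|3)=-1; sign (−1)^1·-1^1·-1^1 = -1.
(149226, -138 / ℚ) ramifies at {3, 19}: a division algebra.

[3, 19]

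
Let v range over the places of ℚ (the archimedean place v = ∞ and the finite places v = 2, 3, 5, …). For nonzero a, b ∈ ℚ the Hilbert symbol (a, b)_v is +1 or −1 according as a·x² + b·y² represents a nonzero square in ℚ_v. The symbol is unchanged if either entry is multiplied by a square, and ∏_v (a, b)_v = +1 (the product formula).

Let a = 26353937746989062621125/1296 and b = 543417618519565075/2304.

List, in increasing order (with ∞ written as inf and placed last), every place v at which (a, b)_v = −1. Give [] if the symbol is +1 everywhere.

Mod squares: a ≡ 280897045, b ≡ 4147. Check v ∈ {∞, 2, 3, 5, 11, 13, 19, 23, 29, 31}.
v=11: a=11^3·(≡8), b=11^1·(≡5) mod 11; (8|11)=-1, (5|11)=+1; (−1)^{3·1·5}·(-1)^1·(+1)^3 = +1.
v=13: a=13^3·(≡9), b=13^5·(≡2) mod 13; (9|13)=+1, (2|13)=-1; (−1)^{3·5·6}·(+1)^5·(-1)^3 = -1.
v=19: a=19^3·(≡8), b=19^2·(≡6) mod 19; (8|19)=-1, (6|19)=+1; (−1)^{3·2·9}·(-1)^2·(+1)^3 = +1.
v=∞: 280897045 > 0 and 4147 > 0  ⇒  (a,b)_∞ = +1.
v=3: a=3^-4·(≡1), b=3^-2·(≡1) mod 3; (1|3)=+1, (1|3)=+1; (−1)^{-4·-2·1}·(+1)^-2·(+1)^-4 = +1.
v=29: a=29^1·(≡19), b=29^1·(≡3) mod 29; (19|29)=-1, (3|29)=-1; (−1)^{1·1·14}·(-1)^1·(-1)^1 = +1.
v=2: v_2(a)=-4, v_2(b)=-8; units ≡ 5, 3 (mod 8); ε·ε+αω+βω = 0·1+-4·1+-8·1 ≡ 0  ⇒  (a,b)_2 = +1.
v=5: a=5^3·(≡4), b=5^2·(≡2) mod 5; (4|5)=+1, (2|5)=-1; (−1)^{3·2·2}·(+1)^2·(-1)^3 = -1.
v=23: a=23^3·(≡19), b=23^2·(≡20) mod 23; (19|23)=-1, (20|23)=-1; (−1)^{3·2·11}·(-1)^2·(-1)^3 = -1.
v=31: a=31^3·(≡10), b=31^2·(≡6) mod 31; (10|31)=+1, (6|31)=-1; (−1)^{3·2·15}·(+1)^2·(-1)^3 = -1.
|Ram(280897045, 4147)| = 4, even; anisotropic at {5, 13, 23, 31}.

[5, 13, 23, 31]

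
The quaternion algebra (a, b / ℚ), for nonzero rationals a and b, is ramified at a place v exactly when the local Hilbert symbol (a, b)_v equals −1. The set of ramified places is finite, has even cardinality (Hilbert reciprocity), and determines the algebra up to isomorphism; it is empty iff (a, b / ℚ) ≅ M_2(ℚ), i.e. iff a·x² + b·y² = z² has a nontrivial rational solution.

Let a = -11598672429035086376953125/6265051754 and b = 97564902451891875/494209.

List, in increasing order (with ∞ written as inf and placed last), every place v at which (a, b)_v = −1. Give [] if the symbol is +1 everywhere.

[3, 5, 7, 11]

Mod squares: a ≡ -130, b ≡ 3003. Check v ∈ {∞, 2, 3, 5, 7, 11, 13, 19, 37, 43, 47, 53}.
v=11: a=11^6·(≡7), b=11^3·(≡3) mod 11; (7|11)=-1, (3|11)=+1; (−1)^{6·3·5}·(-1)^3·(+1)^6 = -1.
v=7: a=7^4·(≡5), b=7^5·(≡1) mod 7; (5|7)=-1, (1|7)=+1; (−1)^{4·5·3}·(-1)^5·(+1)^4 = -1.
v=∞: -130 < 0 and 3003 > 0  ⇒  (a,b)_∞ = +1.
v=47: a=47^2·(≡30), b=47^2·(≡36) mod 47; (30|47)=-1, (36|47)=+1; (−1)^{2·2·23}·(-1)^2·(+1)^2 = +1.
v=13: a=13^-1·(≡1), b=13^1·(≡12) mod 13; (1|13)=+1, (12|13)=+1; (−1)^{-1·1·6}·(+1)^1·(+1)^-1 = +1.
v=2: v_2(a)=-1, v_2(b)=0; units ≡ 7, 3 (mod 8); ε·ε+αω+βω = 1·1+-1·1+0·0 ≡ 0  ⇒  (a,b)_2 = +1.
v=43: a=43^-2·(≡34), b=43^0·(≡17) mod 43; (34|43)=-1, (17|43)=+1; (−1)^{-2·0·21}·(-1)^0·(+1)^-2 = +1.
v=37: a=37^0·(≡15), b=37^-2·(≡24) mod 37; (15|37)=-1, (24|37)=-1; (−1)^{0·-2·18}·(-1)^-2·(-1)^0 = +1.
v=19: a=19^-4·(≡2), b=19^-2·(≡1) mod 19; (2|19)=-1, (1|19)=+1; (−1)^{-4·-2·9}·(-1)^-2·(+1)^-4 = +1.
v=3: a=3^2·(≡2), b=3^5·(≡2) mod 3; (2|3)=-1, (2|3)=-1; (−1)^{2·5·1}·(-1)^5·(-1)^2 = -1.
v=53: a=53^2·(≡24), b=53^0·(≡51) mod 53; (24|53)=+1, (51|53)=-1; (−1)^{2·0·26}·(+1)^0·(-1)^2 = +1.
v=5: a=5^11·(≡4), b=5^4·(≡3) mod 5; (4|5)=+1, (3|5)=-1; (−1)^{11·4·2}·(+1)^4·(-1)^11 = -1.
Ram(-130, 3003) = {3, 5, 7, 11}; no ℚ_3-point on the conic.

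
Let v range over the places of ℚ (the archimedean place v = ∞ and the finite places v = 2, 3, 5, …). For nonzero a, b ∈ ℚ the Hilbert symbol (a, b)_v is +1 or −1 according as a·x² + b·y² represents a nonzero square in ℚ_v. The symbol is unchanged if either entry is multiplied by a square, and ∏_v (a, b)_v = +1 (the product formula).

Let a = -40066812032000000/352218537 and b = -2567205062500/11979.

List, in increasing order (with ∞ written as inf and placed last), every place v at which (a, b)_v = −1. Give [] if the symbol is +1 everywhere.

Mod squares: a ≡ -422994, b ≡ -11. Check v ∈ {∞, 2, 3, 5, 11, 13, 17, 29}.
v=5: a=5^6·(≡1), b=5^6·(≡4) mod 5; (1|5)=+1, (4|5)=+1; (−1)^{6·6·2}·(+1)^6·(+1)^6 = +1.
v=11: a=11^-5·(≡8), b=11^-3·(≡6) mod 11; (8|11)=-1, (6|11)=-1; (−1)^{-5·-3·5}·(-1)^-3·(-1)^-5 = -1.
v=2: v_2(a)=13, v_2(b)=2; units ≡ 7, 5 (mod 8); ε·ε+αω+βω = 1·0+13·1+2·0 ≡ 1  ⇒  (a,b)_2 = -1.
v=13: a=13^3·(≡9), b=13^2·(≡5) mod 13; (9|13)=+1, (5|13)=-1; (−1)^{3·2·6}·(+1)^2·(-1)^3 = -1.
v=3: a=3^-7·(≡2), b=3^-2·(≡1) mod 3; (2|3)=-1, (1|3)=+1; (−1)^{-7·-2·1}·(-1)^-2·(+1)^-7 = +1.
v=∞: -422994 < 0 and -11 < 0  ⇒  (a,b)_∞ = -1.
v=29: a=29^1·(≡16), b=29^2·(≡2) mod 29; (16|29)=+1, (2|29)=-1; (−1)^{1·2·14}·(+1)^2·(-1)^1 = -1.
v=17: a=17^3·(≡7), b=17^2·(≡12) mod 17; (7|17)=-1, (12|17)=-1; (−1)^{3·2·8}·(-1)^2·(-1)^3 = -1.
|Ram(-422994, -11)| = 6, even; anisotropic at {2, 11, 13, 17, 29, ∞}.

[2, 11, 13, 17, 29, inf]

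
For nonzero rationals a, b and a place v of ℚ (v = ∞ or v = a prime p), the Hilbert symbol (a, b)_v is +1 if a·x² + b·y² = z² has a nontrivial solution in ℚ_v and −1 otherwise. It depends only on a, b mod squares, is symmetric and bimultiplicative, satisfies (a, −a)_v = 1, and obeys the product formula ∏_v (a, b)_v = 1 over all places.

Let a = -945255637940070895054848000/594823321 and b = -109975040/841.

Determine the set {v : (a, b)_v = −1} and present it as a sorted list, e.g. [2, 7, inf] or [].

[5, inf]

Mod squares: a ≡ -39270, b ≡ -1190. Check v ∈ {∞, 2, 3, 5, 7, 11, 17, 19, 29}.
v=29: a=29^-6·(≡5), b=29^-2·(≡7) mod 29; (5|29)=+1, (7|29)=+1; (−1)^{-6·-2·14}·(+1)^-2·(+1)^-6 = +1.
v=2: v_2(a)=15, v_2(b)=9; units ≡ 5, 5 (mod 8); ε·ε+αω+βω = 0·0+15·1+9·1 ≡ 0  ⇒  (a,b)_2 = +1.
v=19: a=19^6·(≡2), b=19^2·(≡5) mod 19; (2|19)=-1, (5|19)=+1; (−1)^{6·2·9}·(-1)^2·(+1)^6 = +1.
v=11: a=11^3·(≡4), b=11^0·(≡9) mod 11; (4|11)=+1, (9|11)=+1; (−1)^{3·0·5}·(+1)^0·(+1)^3 = +1.
v=7: a=7^3·(≡4), b=7^1·(≡3) mod 7; (4|7)=+1, (3|7)=-1; (−1)^{3·1·3}·(+1)^1·(-1)^3 = +1.
v=5: a=5^3·(≡1), b=5^1·(≡2) mod 5; (1|5)=+1, (2|5)=-1; (−1)^{3·1·2}·(+1)^1·(-1)^3 = -1.
v=3: a=3^7·(≡2), b=3^0·(≡1) mod 3; (2|3)=-1, (1|3)=+1; (−1)^{7·0·1}·(-1)^0·(+1)^7 = +1.
v=17: a=17^3·(≡4), b=17^1·(≡16) mod 17; (4|17)=+1, (16|17)=+1; (−1)^{3·1·8}·(+1)^1·(+1)^3 = +1.
v=∞: -39270 < 0 and -1190 < 0  ⇒  (a,b)_∞ = -1.
Ram(-39270, -1190) = {5, ∞}; no ℚ_5-point on the conic.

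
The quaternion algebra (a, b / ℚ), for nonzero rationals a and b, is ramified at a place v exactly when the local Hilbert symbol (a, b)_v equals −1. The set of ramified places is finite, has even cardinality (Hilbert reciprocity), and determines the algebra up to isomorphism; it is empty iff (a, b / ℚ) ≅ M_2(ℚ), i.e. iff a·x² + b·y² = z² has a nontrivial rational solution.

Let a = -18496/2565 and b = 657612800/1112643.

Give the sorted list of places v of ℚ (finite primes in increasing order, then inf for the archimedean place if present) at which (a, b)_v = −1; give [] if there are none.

[2, 19]

Mod squares: a ≡ -285, b ≡ 114. Check v ∈ {∞, 2, 3, 5, 7, 13, 17, 19, 29}.
v=∞: -285 < 0 and 114 > 0  ⇒  (a,b)_∞ = +1.
v=2: v_2(a)=6, v_2(b)=13; units ≡ 3, 1 (mod 8); ε·ε+αω+βω = 1·0+6·0+13·1 ≡ 1  ⇒  (a,b)_2 = -1.
v=7: a=7^0·(≡4), b=7^-2·(≡2) mod 7; (4|7)=+1, (2|7)=+1; (−1)^{0·-2·3}·(+1)^-2·(+1)^0 = +1.
v=17: a=17^2·(≡15), b=17^0·(≡10) mod 17; (15|17)=+1, (10|17)=-1; (−1)^{2·0·8}·(+1)^0·(-1)^2 = +1.
v=5: a=5^-1·(≡3), b=5^2·(≡4) mod 5; (3|5)=-1, (4|5)=+1; (−1)^{-1·2·2}·(-1)^2·(+1)^-1 = +1.
v=13: a=13^0·(≡4), b=13^2·(≡12) mod 13; (4|13)=+1, (12|13)=+1; (−1)^{0·2·6}·(+1)^2·(+1)^0 = +1.
v=29: a=29^0·(≡25), b=29^-2·(≡12) mod 29; (25|29)=+1, (12|29)=-1; (−1)^{0·-2·14}·(+1)^-2·(-1)^0 = +1.
v=19: a=19^-1·(≡5), b=19^1·(≡7) mod 19; (5|19)=+1, (7|19)=+1; (−1)^{-1·1·9}·(+1)^1·(+1)^-1 = -1.
v=3: a=3^-3·(≡1), b=3^-3·(≡2) mod 3; (1|3)=+1, (2|3)=-1; (−1)^{-3·-3·1}·(+1)^-3·(-1)^-3 = +1.
|Ram(-285, 114)| = 2, even; anisotropic at {2, 19}.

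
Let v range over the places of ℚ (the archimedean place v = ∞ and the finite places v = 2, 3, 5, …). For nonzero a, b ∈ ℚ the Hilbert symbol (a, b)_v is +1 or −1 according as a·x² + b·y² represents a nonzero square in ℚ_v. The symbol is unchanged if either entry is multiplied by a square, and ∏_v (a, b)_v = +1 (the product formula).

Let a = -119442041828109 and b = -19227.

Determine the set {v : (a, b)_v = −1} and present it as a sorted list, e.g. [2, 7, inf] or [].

Mod squares: a ≡ -50141, b ≡ -19227. Check v ∈ {∞, 2, 3, 7, 11, 13, 17, 19, 29}.
v=7: a=7^1·(≡3), b=7^0·(≡2) mod 7; (3|7)=-1, (2|7)=+1; (−1)^{1·0·3}·(-1)^0·(+1)^1 = +1.
v=11: a=11^2·(≡7), b=11^0·(≡1) mod 11; (7|11)=-1, (1|11)=+1; (−1)^{2·0·5}·(-1)^0·(+1)^2 = +1.
v=2: v_2(a)=0, v_2(b)=0; units ≡ 3, 5 (mod 8); ε·ε+αω+βω = 1·0+0·1+0·1 ≡ 0  ⇒  (a,b)_2 = +1.
v=17: a=17^2·(≡2), b=17^1·(≡8) mod 17; (2|17)=+1, (8|17)=+1; (−1)^{2·1·8}·(+1)^1·(+1)^2 = +1.
v=29: a=29^3·(≡11), b=29^1·(≡4) mod 29; (11|29)=-1, (4|29)=+1; (−1)^{3·1·14}·(-1)^1·(+1)^3 = -1.
v=∞: -50141 < 0 and -19227 < 0  ⇒  (a,b)_∞ = -1.
v=13: a=13^1·(≡9), b=13^1·(≡3) mod 13; (9|13)=+1, (3|13)=+1; (−1)^{1·1·6}·(+1)^1·(+1)^1 = +1.
v=19: a=19^1·(≡13), b=19^0·(≡1) mod 19; (13|19)=-1, (1|19)=+1; (−1)^{1·0·9}·(-1)^0·(+1)^1 = +1.
v=3: a=3^4·(≡1), b=3^1·(≡2) mod 3; (1|3)=+1, (2|3)=-1; (−1)^{4·1·1}·(+1)^1·(-1)^4 = +1.
|Ram(-50141, -19227)| = 2, even; anisotropic at {29, ∞}.

[29, inf]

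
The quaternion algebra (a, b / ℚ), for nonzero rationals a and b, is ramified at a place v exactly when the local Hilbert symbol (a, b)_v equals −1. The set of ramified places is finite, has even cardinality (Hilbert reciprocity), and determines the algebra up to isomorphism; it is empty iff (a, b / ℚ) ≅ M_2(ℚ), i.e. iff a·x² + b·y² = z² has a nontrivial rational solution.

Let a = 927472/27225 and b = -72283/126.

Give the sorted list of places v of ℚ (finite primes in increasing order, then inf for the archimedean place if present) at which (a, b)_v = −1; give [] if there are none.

[2, 43]

(a, b) ≡ (7, -602) mod (ℚ^×)²; places V = {2, 3, 5, 7, 11, 13, 41, 43, ∞}.
(a,b)_7: α=3, u≡1; β=-1, v≡5 (mod 7); (1|7)=+1, (5|7)=-1; sign (−1)^1·+1^-1·-1^3 = +1.
(a,b)_13: α=2, u≡5; β=0, v≡4 (mod 13); (5|13)=-1, (4|13)=+1; sign (−1)^0·-1^0·+1^2 = +1.
(a,b)_11: α=-2, u≡8; β=0, v≡4 (mod 11); (8|11)=-1, (4|11)=+1; sign (−1)^0·-1^0·+1^-2 = +1.
(a,b)_43: α=0, u≡8; β=1, v≡30 (mod 43); (8|43)=-1, (30|43)=-1; sign (−1)^0·-1^1·-1^0 = -1.
(a,b)_2: α=4, β=-1; u≡7, v≡3 (mod 8); ε(u)ε(v)=1·1, αω(v)=4·1, βω(u)=-1·0; sum ≡ 1  ⇒  -1.
(a,b)_41: α=0, u≡11; β=2, v≡13 (mod 41); (11|41)=-1, (13|41)=-1; sign (−1)^0·-1^2·-1^0 = +1.
(a,b)_5: α=-2, u≡3; β=0, v≡2 (mod 5); (3|5)=-1, (2|5)=-1; sign (−1)^0·-1^0·-1^-2 = +1.
(a,b)_∞: sgn(7)=+, sgn(-602)=−, so +1.
(a,b)_3: α=-2, u≡1; β=-2, v≡1 (mod 3); (1|3)=+1, (1|3)=+1; sign (−1)^0·+1^-2·+1^-2 = +1.
Ram(7, -602) = {2, 43}; no ℚ_2-point on the conic.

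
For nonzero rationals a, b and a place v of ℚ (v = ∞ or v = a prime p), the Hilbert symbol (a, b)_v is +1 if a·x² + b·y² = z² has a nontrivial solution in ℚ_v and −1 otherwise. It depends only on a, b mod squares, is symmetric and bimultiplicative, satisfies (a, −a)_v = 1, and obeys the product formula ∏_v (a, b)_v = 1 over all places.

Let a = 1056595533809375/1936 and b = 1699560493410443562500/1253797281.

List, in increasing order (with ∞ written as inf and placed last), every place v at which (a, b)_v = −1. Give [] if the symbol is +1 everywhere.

[5, 17]

Mod squares: a ≡ 95, b ≡ 17. Check v ∈ {∞, 2, 3, 5, 7, 11, 17, 19, 29, 37, 59}.
v=17: a=17^2·(≡11), b=17^3·(≡13) mod 17; (11|17)=-1, (13|17)=+1; (−1)^{2·3·8}·(-1)^3·(+1)^2 = -1.
v=∞: 95 > 0 and 17 > 0  ⇒  (a,b)_∞ = +1.
v=37: a=37^0·(≡34), b=37^-2·(≡15) mod 37; (34|37)=+1, (15|37)=-1; (−1)^{0·-2·18}·(+1)^-2·(-1)^0 = +1.
v=5: a=5^5·(≡4), b=5^6·(≡3) mod 5; (4|5)=+1, (3|5)=-1; (−1)^{5·6·2}·(+1)^6·(-1)^5 = -1.
v=2: v_2(a)=-4, v_2(b)=2; units ≡ 7, 1 (mod 8); ε·ε+αω+βω = 1·0+-4·0+2·0 ≡ 0  ⇒  (a,b)_2 = +1.
v=19: a=19^3·(≡6), b=19^6·(≡9) mod 19; (6|19)=+1, (9|19)=+1; (−1)^{3·6·9}·(+1)^6·(+1)^3 = +1.
v=29: a=29^0·(≡19), b=29^-2·(≡3) mod 29; (19|29)=-1, (3|29)=-1; (−1)^{0·-2·14}·(-1)^-2·(-1)^0 = +1.
v=59: a=59^2·(≡51), b=59^0·(≡16) mod 59; (51|59)=+1, (16|59)=+1; (−1)^{2·0·29}·(+1)^0·(+1)^2 = +1.
v=3: a=3^0·(≡2), b=3^-2·(≡2) mod 3; (2|3)=-1, (2|3)=-1; (−1)^{0·-2·1}·(-1)^-2·(-1)^0 = +1.
v=7: a=7^2·(≡4), b=7^6·(≡5) mod 7; (4|7)=+1, (5|7)=-1; (−1)^{2·6·3}·(+1)^6·(-1)^2 = +1.
v=11: a=11^-2·(≡2), b=11^-2·(≡6) mod 11; (2|11)=-1, (6|11)=-1; (−1)^{-2·-2·5}·(-1)^-2·(-1)^-2 = +1.
|Ram(95, 17)| = 2, even; anisotropic at {5, 17}.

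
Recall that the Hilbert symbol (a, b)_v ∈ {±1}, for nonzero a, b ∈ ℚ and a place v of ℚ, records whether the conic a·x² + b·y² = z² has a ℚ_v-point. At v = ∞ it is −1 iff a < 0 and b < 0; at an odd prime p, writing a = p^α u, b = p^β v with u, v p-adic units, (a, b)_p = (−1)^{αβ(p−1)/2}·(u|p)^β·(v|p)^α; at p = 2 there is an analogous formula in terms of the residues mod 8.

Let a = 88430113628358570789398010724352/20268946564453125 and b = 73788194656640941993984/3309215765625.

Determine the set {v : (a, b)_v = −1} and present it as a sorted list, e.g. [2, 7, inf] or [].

(a, b) ≡ (50065, 19) mod (ℚ^×)²; places V = {2, 3, 5, 7, 11, 13, 17, 19, 29, 31, ∞}.
(a,b)_19: α=1, u≡13; β=1, v≡17 (mod 19); (13|19)=-1, (17|19)=+1; sign (−1)^1·-1^1·+1^1 = +1.
(a,b)_3: α=-6, u≡1; β=-6, v≡1 (mod 3); (1|3)=+1, (1|3)=+1; sign (−1)^0·+1^-6·+1^-6 = +1.
(a,b)_31: α=3, u≡3; β=2, v≡19 (mod 31); (3|31)=-1, (19|31)=+1; sign (−1)^0·-1^2·+1^3 = +1.
(a,b)_5: α=-9, u≡2; β=-6, v≡1 (mod 5); (2|5)=-1, (1|5)=+1; sign (−1)^0·-1^-6·+1^-9 = +1.
(a,b)_2: α=16, β=12; u≡1, v≡3 (mod 8); ε(u)ε(v)=0·1, αω(v)=16·1, βω(u)=12·0; sum ≡ 0  ⇒  +1.
(a,b)_7: α=-6, u≡2; β=-4, v≡3 (mod 7); (2|7)=+1, (3|7)=-1; sign (−1)^0·+1^-4·-1^-6 = +1.
(a,b)_11: α=-2, u≡3; β=-2, v≡6 (mod 11); (3|11)=+1, (6|11)=-1; sign (−1)^0·+1^-2·-1^-2 = +1.
(a,b)_17: α=3, u≡13; β=2, v≡15 (mod 17); (13|17)=+1, (15|17)=+1; sign (−1)^0·+1^2·+1^3 = +1.
(a,b)_13: α=8, u≡2; β=6, v≡8 (mod 13); (2|13)=-1, (8|13)=-1; sign (−1)^0·-1^6·-1^8 = +1.
(a,b)_29: α=6, u≡11; β=4, v≡11 (mod 29); (11|29)=-1, (11|29)=-1; sign (−1)^0·-1^4·-1^6 = +1.
(a,b)_∞: sgn(50065)=+, sgn(19)=+, so +1.
Ram(a, b) = ∅: the form 50065·x² + 19·y² − z² is isotropic over every ℚ_v, so by Hasse–Minkowski it is isotropic over ℚ.

[]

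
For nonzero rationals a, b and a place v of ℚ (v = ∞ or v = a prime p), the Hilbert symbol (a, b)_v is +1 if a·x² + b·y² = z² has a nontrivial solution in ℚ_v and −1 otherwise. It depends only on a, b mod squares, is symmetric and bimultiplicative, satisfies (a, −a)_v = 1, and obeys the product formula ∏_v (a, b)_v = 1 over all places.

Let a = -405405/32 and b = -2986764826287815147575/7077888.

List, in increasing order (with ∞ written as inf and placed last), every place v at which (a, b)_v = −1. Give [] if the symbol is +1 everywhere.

[13, inf]

Mod squares: a ≡ -10010, b ≡ -21. Check v ∈ {∞, 2, 3, 5, 7, 11, 13, 19, 31}.
v=7: a=7^1·(≡6), b=7^7·(≡2) mod 7; (6|7)=-1, (2|7)=+1; (−1)^{1·7·3}·(-1)^7·(+1)^1 = +1.
v=2: v_2(a)=-5, v_2(b)=-18; units ≡ 3, 3 (mod 8); ε·ε+αω+βω = 1·1+-5·1+-18·1 ≡ 0  ⇒  (a,b)_2 = +1.
v=13: a=13^1·(≡9), b=13^4·(≡11) mod 13; (9|13)=+1, (11|13)=-1; (−1)^{1·4·6}·(+1)^4·(-1)^1 = -1.
v=3: a=3^4·(≡1), b=3^-3·(≡2) mod 3; (1|3)=+1, (2|3)=-1; (−1)^{4·-3·1}·(+1)^-3·(-1)^4 = +1.
v=31: a=31^0·(≡13), b=31^2·(≡5) mod 31; (13|31)=-1, (5|31)=+1; (−1)^{0·2·15}·(-1)^2·(+1)^0 = +1.
v=11: a=11^1·(≡5), b=11^4·(≡4) mod 11; (5|11)=+1, (4|11)=+1; (−1)^{1·4·5}·(+1)^4·(+1)^1 = +1.
v=19: a=19^0·(≡13), b=19^2·(≡5) mod 19; (13|19)=-1, (5|19)=+1; (−1)^{0·2·9}·(-1)^2·(+1)^0 = +1.
v=5: a=5^1·(≡2), b=5^2·(≡4) mod 5; (2|5)=-1, (4|5)=+1; (−1)^{1·2·2}·(-1)^2·(+1)^1 = +1.
v=∞: -10010 < 0 and -21 < 0  ⇒  (a,b)_∞ = -1.
(-10010, -21 / ℚ) ramifies at {13, ∞}: a division algebra.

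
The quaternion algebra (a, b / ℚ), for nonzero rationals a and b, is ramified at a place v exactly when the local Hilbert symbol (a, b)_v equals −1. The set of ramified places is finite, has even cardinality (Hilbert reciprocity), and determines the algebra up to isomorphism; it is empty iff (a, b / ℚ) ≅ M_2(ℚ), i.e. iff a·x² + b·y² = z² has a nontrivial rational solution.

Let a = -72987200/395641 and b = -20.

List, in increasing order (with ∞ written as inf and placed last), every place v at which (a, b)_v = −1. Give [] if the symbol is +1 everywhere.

[2, 5, 13, inf]

Mod squares: a ≡ -377, b ≡ -5. Check v ∈ {∞, 2, 5, 11, 13, 17, 29, 37}.
v=13: a=13^1·(≡12), b=13^0·(≡6) mod 13; (12|13)=+1, (6|13)=-1; (−1)^{1·0·6}·(+1)^0·(-1)^1 = -1.
v=17: a=17^-2·(≡10), b=17^0·(≡14) mod 17; (10|17)=-1, (14|17)=-1; (−1)^{-2·0·8}·(-1)^0·(-1)^-2 = +1.
v=∞: -377 < 0 and -5 < 0  ⇒  (a,b)_∞ = -1.
v=37: a=37^-2·(≡16), b=37^0·(≡17) mod 37; (16|37)=+1, (17|37)=-1; (−1)^{-2·0·18}·(+1)^0·(-1)^-2 = +1.
v=2: v_2(a)=6, v_2(b)=2; units ≡ 7, 3 (mod 8); ε·ε+αω+βω = 1·1+6·1+2·0 ≡ 1  ⇒  (a,b)_2 = -1.
v=5: a=5^2·(≡2), b=5^1·(≡1) mod 5; (2|5)=-1, (1|5)=+1; (−1)^{2·1·2}·(-1)^1·(+1)^2 = -1.
v=29: a=29^1·(≡1), b=29^0·(≡9) mod 29; (1|29)=+1, (9|29)=+1; (−1)^{1·0·14}·(+1)^0·(+1)^1 = +1.
v=11: a=11^2·(≡10), b=11^0·(≡2) mod 11; (10|11)=-1, (2|11)=-1; (−1)^{2·0·5}·(-1)^0·(-1)^2 = +1.
|Ram(-377, -5)| = 4, even; anisotropic at {2, 5, 13, ∞}.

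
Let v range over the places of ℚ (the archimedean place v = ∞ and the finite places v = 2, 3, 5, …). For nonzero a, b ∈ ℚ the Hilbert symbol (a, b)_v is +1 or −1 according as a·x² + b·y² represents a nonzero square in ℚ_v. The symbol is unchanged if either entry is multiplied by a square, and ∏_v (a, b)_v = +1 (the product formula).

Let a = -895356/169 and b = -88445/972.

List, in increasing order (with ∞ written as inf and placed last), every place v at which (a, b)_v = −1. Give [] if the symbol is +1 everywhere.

[3, 7, 11, inf]

Mod squares: a ≡ -24871, b ≡ -15. Check v ∈ {∞, 2, 3, 5, 7, 11, 13, 17, 19}.
v=5: a=5^0·(≡1), b=5^1·(≡3) mod 5; (1|5)=+1, (3|5)=-1; (−1)^{0·1·2}·(+1)^1·(-1)^0 = +1.
v=3: a=3^2·(≡2), b=3^-5·(≡1) mod 3; (2|3)=-1, (1|3)=+1; (−1)^{2·-5·1}·(-1)^-5·(+1)^2 = -1.
v=19: a=19^1·(≡2), b=19^2·(≡7) mod 19; (2|19)=-1, (7|19)=+1; (−1)^{1·2·9}·(-1)^2·(+1)^1 = +1.
v=13: a=13^-2·(≡6), b=13^0·(≡2) mod 13; (6|13)=-1, (2|13)=-1; (−1)^{-2·0·6}·(-1)^0·(-1)^-2 = +1.
v=17: a=17^1·(≡2), b=17^0·(≡2) mod 17; (2|17)=+1, (2|17)=+1; (−1)^{1·0·8}·(+1)^0·(+1)^1 = +1.
v=∞: -24871 < 0 and -15 < 0  ⇒  (a,b)_∞ = -1.
v=7: a=7^1·(≡3), b=7^2·(≡6) mod 7; (3|7)=-1, (6|7)=-1; (−1)^{1·2·3}·(-1)^2·(-1)^1 = -1.
v=2: v_2(a)=2, v_2(b)=-2; units ≡ 1, 1 (mod 8); ε·ε+αω+βω = 0·0+2·0+-2·0 ≡ 0  ⇒  (a,b)_2 = +1.
v=11: a=11^1·(≡1), b=11^0·(≡7) mod 11; (1|11)=+1, (7|11)=-1; (−1)^{1·0·5}·(+1)^0·(-1)^1 = -1.
(-24871, -15 / ℚ) ramifies at {3, 7, 11, ∞}: a division algebra.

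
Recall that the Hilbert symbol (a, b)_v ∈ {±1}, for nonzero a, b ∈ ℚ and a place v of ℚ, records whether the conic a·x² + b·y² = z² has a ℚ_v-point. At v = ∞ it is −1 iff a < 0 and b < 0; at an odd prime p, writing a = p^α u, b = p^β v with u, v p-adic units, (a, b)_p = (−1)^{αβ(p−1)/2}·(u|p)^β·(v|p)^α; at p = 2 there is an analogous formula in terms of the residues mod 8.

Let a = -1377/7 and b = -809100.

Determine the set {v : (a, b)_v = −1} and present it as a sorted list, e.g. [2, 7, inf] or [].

[29, inf]

(a, b) ≡ (-119, -899) mod (ℚ^×)²; places V = {2, 3, 5, 7, 17, 29, 31, ∞}.
(a,b)_∞: sgn(-119)=−, sgn(-899)=−, so -1.
(a,b)_3: α=4, u≡1; β=2, v≡1 (mod 3); (1|3)=+1, (1|3)=+1; sign (−1)^0·+1^2·+1^4 = +1.
(a,b)_2: α=0, β=2; u≡1, v≡5 (mod 8); ε(u)ε(v)=0·0, αω(v)=0·1, βω(u)=2·0; sum ≡ 0  ⇒  +1.
(a,b)_5: α=0, u≡4; β=2, v≡1 (mod 5); (4|5)=+1, (1|5)=+1; sign (−1)^0·+1^2·+1^0 = +1.
(a,b)_31: α=0, u≡7; β=1, v≡2 (mod 31); (7|31)=+1, (2|31)=+1; sign (−1)^0·+1^1·+1^0 = +1.
(a,b)_17: α=1, u≡3; β=0, v≡15 (mod 17); (3|17)=-1, (15|17)=+1; sign (−1)^0·-1^0·+1^1 = +1.
(a,b)_7: α=-1, u≡2; β=0, v≡2 (mod 7); (2|7)=+1, (2|7)=+1; sign (−1)^0·+1^0·+1^-1 = +1.
(a,b)_29: α=0, u≡27; β=1, v≡27 (mod 29); (27|29)=-1, (27|29)=-1; sign (−1)^0·-1^1·-1^0 = -1.
Ram(-119, -899) = {29, ∞}; no ℚ_29-point on the conic.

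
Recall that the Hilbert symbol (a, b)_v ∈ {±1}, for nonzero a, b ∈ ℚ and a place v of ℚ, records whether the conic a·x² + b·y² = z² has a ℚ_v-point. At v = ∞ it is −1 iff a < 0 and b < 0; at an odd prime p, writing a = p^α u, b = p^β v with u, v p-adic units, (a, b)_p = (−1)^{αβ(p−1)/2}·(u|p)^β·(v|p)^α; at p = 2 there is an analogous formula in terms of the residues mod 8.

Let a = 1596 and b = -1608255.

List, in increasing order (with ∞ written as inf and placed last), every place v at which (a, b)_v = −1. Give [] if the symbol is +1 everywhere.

Mod squares: a ≡ 399, b ≡ -55. Check v ∈ {∞, 2, 3, 5, 7, 11, 19}.
v=5: a=5^0·(≡1), b=5^1·(≡4) mod 5; (1|5)=+1, (4|5)=+1; (−1)^{0·1·2}·(+1)^1·(+1)^0 = +1.
v=11: a=11^0·(≡1), b=11^1·(≡7) mod 11; (1|11)=+1, (7|11)=-1; (−1)^{0·1·5}·(+1)^1·(-1)^0 = +1.
v=∞: 399 > 0 and -55 < 0  ⇒  (a,b)_∞ = +1.
v=19: a=19^1·(≡8), b=19^2·(≡10) mod 19; (8|19)=-1, (10|19)=-1; (−1)^{1·2·9}·(-1)^2·(-1)^1 = -1.
v=3: a=3^1·(≡1), b=3^4·(≡2) mod 3; (1|3)=+1, (2|3)=-1; (−1)^{1·4·1}·(+1)^4·(-1)^1 = -1.
v=7: a=7^1·(≡4), b=7^0·(≡2) mod 7; (4|7)=+1, (2|7)=+1; (−1)^{1·0·3}·(+1)^0·(+1)^1 = +1.
v=2: v_2(a)=2, v_2(b)=0; units ≡ 7, 1 (mod 8); ε·ε+αω+βω = 1·0+2·0+0·0 ≡ 0  ⇒  (a,b)_2 = +1.
Ram(399, -55) = {3, 19}; no ℚ_3-point on the conic.

[3, 19]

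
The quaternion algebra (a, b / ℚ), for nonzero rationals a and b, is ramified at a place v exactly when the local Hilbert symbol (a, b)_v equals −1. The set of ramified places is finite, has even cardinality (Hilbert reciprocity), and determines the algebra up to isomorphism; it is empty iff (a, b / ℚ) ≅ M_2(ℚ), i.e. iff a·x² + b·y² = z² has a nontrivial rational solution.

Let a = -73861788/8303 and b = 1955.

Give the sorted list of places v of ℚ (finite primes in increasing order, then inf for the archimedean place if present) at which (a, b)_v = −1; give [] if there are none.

(a, b) ≡ (-20769, 1955) mod (ℚ^×)²; places V = {2, 3, 5, 7, 11, 13, 17, 19, 23, 43, ∞}.
(a,b)_13: α=2, u≡11; β=0, v≡5 (mod 13); (11|13)=-1, (5|13)=-1; sign (−1)^0·-1^0·-1^2 = +1.
(a,b)_∞: sgn(-20769)=−, sgn(1955)=+, so +1.
(a,b)_19: α=-2, u≡7; β=0, v≡17 (mod 19); (7|19)=+1, (17|19)=+1; sign (−1)^0·+1^0·+1^-2 = +1.
(a,b)_5: α=0, u≡4; β=1, v≡1 (mod 5); (4|5)=+1, (1|5)=+1; sign (−1)^0·+1^1·+1^0 = +1.
(a,b)_7: α=1, u≡4; β=0, v≡2 (mod 7); (4|7)=+1, (2|7)=+1; sign (−1)^0·+1^0·+1^1 = +1.
(a,b)_23: α=-1, u≡20; β=1, v≡16 (mod 23); (20|23)=-1, (16|23)=+1; sign (−1)^1·-1^1·+1^-1 = +1.
(a,b)_3: α=1, u≡1; β=0, v≡2 (mod 3); (1|3)=+1, (2|3)=-1; sign (−1)^0·+1^0·-1^1 = -1.
(a,b)_11: α=2, u≡8; β=0, v≡8 (mod 11); (8|11)=-1, (8|11)=-1; sign (−1)^0·-1^0·-1^2 = +1.
(a,b)_17: α=0, u≡12; β=1, v≡13 (mod 17); (12|17)=-1, (13|17)=+1; sign (−1)^0·-1^1·+1^0 = -1.
(a,b)_43: α=1, u≡12; β=0, v≡20 (mod 43); (12|43)=-1, (20|43)=-1; sign (−1)^0·-1^0·-1^1 = -1.
(a,b)_2: α=2, β=0; u≡7, v≡3 (mod 8); ε(u)ε(v)=1·1, αω(v)=2·1, βω(u)=0·0; sum ≡ 1  ⇒  -1.
Ram(-20769, 1955) = {2, 3, 17, 43}; no ℚ_2-point on the conic.

[2, 3, 17, 43]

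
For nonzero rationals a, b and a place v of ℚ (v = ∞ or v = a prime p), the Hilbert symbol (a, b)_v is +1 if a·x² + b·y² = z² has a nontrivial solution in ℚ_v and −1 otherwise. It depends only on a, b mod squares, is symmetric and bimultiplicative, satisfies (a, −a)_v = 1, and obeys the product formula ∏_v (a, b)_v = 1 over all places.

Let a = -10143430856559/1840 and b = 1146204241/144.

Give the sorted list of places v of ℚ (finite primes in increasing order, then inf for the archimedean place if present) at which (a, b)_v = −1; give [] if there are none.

[13, 41]

Mod squares: a ≡ -269881885, b ≡ 3175081. Check v ∈ {∞, 2, 3, 5, 7, 11, 13, 17, 19, 23, 37, 41}.
v=2: v_2(a)=-4, v_2(b)=-4; units ≡ 3, 1 (mod 8); ε·ε+αω+βω = 1·0+-4·0+-4·1 ≡ 0  ⇒  (a,b)_2 = +1.
v=23: a=23^-1·(≡17), b=23^1·(≡18) mod 23; (17|23)=-1, (18|23)=+1; (−1)^{-1·1·11}·(-1)^1·(+1)^-1 = +1.
v=11: a=11^2·(≡2), b=11^0·(≡6) mod 11; (2|11)=-1, (6|11)=-1; (−1)^{2·0·5}·(-1)^0·(-1)^2 = +1.
v=17: a=17^1·(≡3), b=17^0·(≡4) mod 17; (3|17)=-1, (4|17)=+1; (−1)^{1·0·8}·(-1)^0·(+1)^1 = +1.
v=3: a=3^6·(≡2), b=3^-2·(≡1) mod 3; (2|3)=-1, (1|3)=+1; (−1)^{6·-2·1}·(-1)^-2·(+1)^6 = +1.
v=5: a=5^-1·(≡2), b=5^0·(≡4) mod 5; (2|5)=-1, (4|5)=+1; (−1)^{-1·0·2}·(-1)^0·(+1)^-1 = +1.
v=37: a=37^1·(≡33), b=37^1·(≡4) mod 37; (33|37)=+1, (4|37)=+1; (−1)^{1·1·18}·(+1)^1·(+1)^1 = +1.
v=7: a=7^3·(≡5), b=7^1·(≡4) mod 7; (5|7)=-1, (4|7)=+1; (−1)^{3·1·3}·(-1)^1·(+1)^3 = +1.
v=19: a=19^0·(≡1), b=19^2·(≡13) mod 19; (1|19)=+1, (13|19)=-1; (−1)^{0·2·9}·(+1)^2·(-1)^0 = +1.
v=∞: -269881885 < 0 and 3175081 > 0  ⇒  (a,b)_∞ = +1.
v=41: a=41^1·(≡29), b=41^1·(≡5) mod 41; (29|41)=-1, (5|41)=+1; (−1)^{1·1·20}·(-1)^1·(+1)^1 = -1.
v=13: a=13^1·(≡3), b=13^1·(≡8) mod 13; (3|13)=+1, (8|13)=-1; (−1)^{1·1·6}·(+1)^1·(-1)^1 = -1.
(-269881885, 3175081 / ℚ) ramifies at {13, 41}: a division algebra.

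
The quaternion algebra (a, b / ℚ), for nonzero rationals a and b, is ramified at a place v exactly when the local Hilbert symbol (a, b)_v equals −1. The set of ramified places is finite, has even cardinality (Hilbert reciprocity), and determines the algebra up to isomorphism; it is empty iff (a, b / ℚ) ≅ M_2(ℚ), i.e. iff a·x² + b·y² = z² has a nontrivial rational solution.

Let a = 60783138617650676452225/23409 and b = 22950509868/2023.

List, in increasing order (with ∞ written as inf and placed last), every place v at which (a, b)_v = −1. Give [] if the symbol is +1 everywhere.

(a, b) ≡ (9889, 589589) mod (ℚ^×)²; places V = {2, 3, 5, 7, 11, 13, 17, 19, 29, 31, ∞}.
(a,b)_5: α=2, u≡1; β=0, v≡1 (mod 5); (1|5)=+1, (1|5)=+1; sign (−1)^0·+1^0·+1^2 = +1.
(a,b)_17: α=-2, u≡3; β=-2, v≡3 (mod 17); (3|17)=-1, (3|17)=-1; sign (−1)^0·-1^-2·-1^-2 = +1.
(a,b)_11: α=3, u≡8; β=1, v≡8 (mod 11); (8|11)=-1, (8|11)=-1; sign (−1)^1·-1^1·-1^3 = -1.
(a,b)_19: α=2, u≡16; β=1, v≡16 (mod 19); (16|19)=+1, (16|19)=+1; sign (−1)^0·+1^1·+1^2 = +1.
(a,b)_13: α=2, u≡4; β=1, v≡9 (mod 13); (4|13)=+1, (9|13)=+1; sign (−1)^0·+1^1·+1^2 = +1.
(a,b)_7: α=2, u≡5; β=-1, v≡3 (mod 7); (5|7)=-1, (3|7)=-1; sign (−1)^0·-1^-1·-1^2 = -1.
(a,b)_29: α=5, u≡22; β=2, v≡17 (mod 29); (22|29)=+1, (17|29)=-1; sign (−1)^0·+1^2·-1^5 = -1.
(a,b)_2: α=0, β=2; u≡1, v≡5 (mod 8); ε(u)ε(v)=0·0, αω(v)=0·1, βω(u)=2·0; sum ≡ 0  ⇒  +1.
(a,b)_∞: sgn(9889)=+, sgn(589589)=+, so +1.
(a,b)_3: α=-4, u≡1; β=4, v≡2 (mod 3); (1|3)=+1, (2|3)=-1; sign (−1)^0·+1^4·-1^-4 = +1.
(a,b)_31: α=3, u≡8; β=1, v≡16 (mod 31); (8|31)=+1, (16|31)=+1; sign (−1)^1·+1^1·+1^3 = -1.
|Ram(9889, 589589)| = 4, even; anisotropic at {7, 11, 29, 31}.

[7, 11, 29, 31]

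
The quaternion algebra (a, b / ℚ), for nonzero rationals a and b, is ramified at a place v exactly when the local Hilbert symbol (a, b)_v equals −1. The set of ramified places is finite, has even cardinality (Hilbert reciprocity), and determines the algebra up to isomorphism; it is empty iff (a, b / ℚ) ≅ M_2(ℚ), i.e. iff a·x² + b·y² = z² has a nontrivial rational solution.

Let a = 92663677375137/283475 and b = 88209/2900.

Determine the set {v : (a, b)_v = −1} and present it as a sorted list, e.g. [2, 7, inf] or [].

Mod squares: a ≡ 646323, b ≡ 29. Check v ∈ {∞, 2, 3, 5, 11, 17, 19, 23, 29, 53}.
v=19: a=19^1·(≡1), b=19^0·(≡12) mod 19; (1|19)=+1, (12|19)=-1; (−1)^{1·0·9}·(+1)^0·(-1)^1 = -1.
v=2: v_2(a)=0, v_2(b)=-2; units ≡ 3, 5 (mod 8); ε·ε+αω+βω = 1·0+0·1+-2·1 ≡ 0  ⇒  (a,b)_2 = +1.
v=17: a=17^-1·(≡3), b=17^0·(≡3) mod 17; (3|17)=-1, (3|17)=-1; (−1)^{-1·0·8}·(-1)^0·(-1)^-1 = -1.
v=∞: 646323 > 0 and 29 > 0  ⇒  (a,b)_∞ = +1.
v=3: a=3^15·(≡2), b=3^6·(≡2) mod 3; (2|3)=-1, (2|3)=-1; (−1)^{15·6·1}·(-1)^6·(-1)^15 = -1.
v=5: a=5^-2·(≡3), b=5^-2·(≡4) mod 5; (3|5)=-1, (4|5)=+1; (−1)^{-2·-2·2}·(-1)^-2·(+1)^-2 = +1.
v=23: a=23^-1·(≡12), b=23^0·(≡2) mod 23; (12|23)=+1, (2|23)=+1; (−1)^{-1·0·11}·(+1)^0·(+1)^-1 = +1.
v=53: a=53^2·(≡34), b=53^0·(≡13) mod 53; (34|53)=-1, (13|53)=+1; (−1)^{2·0·26}·(-1)^0·(+1)^2 = +1.
v=11: a=11^2·(≡2), b=11^2·(≡2) mod 11; (2|11)=-1, (2|11)=-1; (−1)^{2·2·5}·(-1)^2·(-1)^2 = +1.
v=29: a=29^-1·(≡19), b=29^-1·(≡6) mod 29; (19|29)=-1, (6|29)=+1; (−1)^{-1·-1·14}·(-1)^-1·(+1)^-1 = -1.
Ram(646323, 29) = {3, 17, 19, 29}; no ℚ_3-point on the conic.

[3, 17, 19, 29]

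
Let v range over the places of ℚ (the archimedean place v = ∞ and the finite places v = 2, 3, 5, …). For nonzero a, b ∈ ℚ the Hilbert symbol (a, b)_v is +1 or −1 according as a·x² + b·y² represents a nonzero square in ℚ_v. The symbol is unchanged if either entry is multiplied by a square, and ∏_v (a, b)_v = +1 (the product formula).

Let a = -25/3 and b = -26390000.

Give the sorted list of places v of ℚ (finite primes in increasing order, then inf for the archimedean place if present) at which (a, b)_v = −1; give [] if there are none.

[29, inf]

(a, b) ≡ (-3, -2639) mod (ℚ^×)²; places V = {2, 3, 5, 7, 13, 29, ∞}.
(a,b)_2: α=0, β=4; u≡5, v≡1 (mod 8); ε(u)ε(v)=0·0, αω(v)=0·0, βω(u)=4·1; sum ≡ 0  ⇒  +1.
(a,b)_5: α=2, u≡3; β=4, v≡1 (mod 5); (3|5)=-1, (1|5)=+1; sign (−1)^0·-1^4·+1^2 = +1.
(a,b)_13: α=0, u≡9; β=1, v≡2 (mod 13); (9|13)=+1, (2|13)=-1; sign (−1)^0·+1^1·-1^0 = +1.
(a,b)_7: α=0, u≡1; β=1, v≡4 (mod 7); (1|7)=+1, (4|7)=+1; sign (−1)^0·+1^1·+1^0 = +1.
(a,b)_29: α=0, u≡11; β=1, v≡20 (mod 29); (11|29)=-1, (20|29)=+1; sign (−1)^0·-1^1·+1^0 = -1.
(a,b)_3: α=-1, u≡2; β=0, v≡1 (mod 3); (2|3)=-1, (1|3)=+1; sign (−1)^0·-1^0·+1^-1 = +1.
(a,b)_∞: sgn(-3)=−, sgn(-2639)=−, so -1.
Ram(-3, -2639) = {29, ∞}; no ℚ_29-point on the conic.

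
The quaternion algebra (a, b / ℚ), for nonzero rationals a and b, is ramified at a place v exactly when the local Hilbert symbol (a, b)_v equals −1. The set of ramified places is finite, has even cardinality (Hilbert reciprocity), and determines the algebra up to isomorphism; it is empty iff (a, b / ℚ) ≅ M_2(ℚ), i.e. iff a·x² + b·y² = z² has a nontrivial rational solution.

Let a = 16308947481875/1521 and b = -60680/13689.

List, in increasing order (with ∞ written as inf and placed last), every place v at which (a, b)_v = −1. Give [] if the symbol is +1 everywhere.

[17, 23, 29, 37]

Mod squares: a ≡ 11339, b ≡ -15170. Check v ∈ {∞, 2, 3, 5, 13, 17, 23, 29, 37, 41}.
v=37: a=37^2·(≡24), b=37^1·(≡12) mod 37; (24|37)=-1, (12|37)=+1; (−1)^{2·1·18}·(-1)^1·(+1)^2 = -1.
v=3: a=3^-2·(≡2), b=3^-4·(≡1) mod 3; (2|3)=-1, (1|3)=+1; (−1)^{-2·-4·1}·(-1)^-4·(+1)^-2 = +1.
v=13: a=13^-2·(≡1), b=13^-2·(≡10) mod 13; (1|13)=+1, (10|13)=+1; (−1)^{-2·-2·6}·(+1)^-2·(+1)^-2 = +1.
v=2: v_2(a)=0, v_2(b)=3; units ≡ 3, 7 (mod 8); ε·ε+αω+βω = 1·1+0·0+3·1 ≡ 0  ⇒  (a,b)_2 = +1.
v=23: a=23^1·(≡21), b=23^0·(≡10) mod 23; (21|23)=-1, (10|23)=-1; (−1)^{1·0·11}·(-1)^0·(-1)^1 = -1.
v=29: a=29^1·(≡26), b=29^0·(≡17) mod 29; (26|29)=-1, (17|29)=-1; (−1)^{1·0·14}·(-1)^0·(-1)^1 = -1.
v=17: a=17^1·(≡2), b=17^0·(≡11) mod 17; (2|17)=+1, (11|17)=-1; (−1)^{1·0·8}·(+1)^0·(-1)^1 = -1.
v=41: a=41^2·(≡18), b=41^1·(≡9) mod 41; (18|41)=+1, (9|41)=+1; (−1)^{2·1·20}·(+1)^1·(+1)^2 = +1.
v=∞: 11339 > 0 and -15170 < 0  ⇒  (a,b)_∞ = +1.
v=5: a=5^4·(≡1), b=5^1·(≡1) mod 5; (1|5)=+1, (1|5)=+1; (−1)^{4·1·2}·(+1)^1·(+1)^4 = +1.
Ram(11339, -15170) = {17, 23, 29, 37}; no ℚ_17-point on the conic.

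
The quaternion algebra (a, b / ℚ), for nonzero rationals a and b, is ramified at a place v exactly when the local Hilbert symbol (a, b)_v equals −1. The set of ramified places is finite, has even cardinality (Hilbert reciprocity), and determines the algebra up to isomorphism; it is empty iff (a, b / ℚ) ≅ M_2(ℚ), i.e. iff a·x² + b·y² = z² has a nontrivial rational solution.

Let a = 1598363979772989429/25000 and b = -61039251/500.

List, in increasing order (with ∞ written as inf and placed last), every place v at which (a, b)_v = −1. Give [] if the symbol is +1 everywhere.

[5, 7, 11, 13]

(a, b) ≡ (4290, -455) mod (ℚ^×)²; places V = {2, 3, 5, 7, 11, 13, ∞}.
(a,b)_5: α=-5, u≡3; β=-3, v≡1 (mod 5); (3|5)=-1, (1|5)=+1; sign (−1)^0·-1^-3·+1^-5 = -1.
(a,b)_∞: sgn(4290)=+, sgn(-455)=−, so +1.
(a,b)_13: α=7, u≡2; β=3, v≡4 (mod 13); (2|13)=-1, (4|13)=+1; sign (−1)^0·-1^3·+1^7 = -1.
(a,b)_3: α=9, u≡2; β=4, v≡1 (mod 3); (2|3)=-1, (1|3)=+1; sign (−1)^0·-1^4·+1^9 = +1.
(a,b)_7: α=6, u≡6; β=3, v≡6 (mod 7); (6|7)=-1, (6|7)=-1; sign (−1)^0·-1^3·-1^6 = -1.
(a,b)_2: α=-3, β=-2; u≡1, v≡1 (mod 8); ε(u)ε(v)=0·0, αω(v)=-3·0, βω(u)=-2·0; sum ≡ 0  ⇒  +1.
(a,b)_11: α=1, u≡3; β=0, v≡7 (mod 11); (3|11)=+1, (7|11)=-1; sign (−1)^0·+1^0·-1^1 = -1.
|Ram(4290, -455)| = 4, even; anisotropic at {5, 7, 11, 13}.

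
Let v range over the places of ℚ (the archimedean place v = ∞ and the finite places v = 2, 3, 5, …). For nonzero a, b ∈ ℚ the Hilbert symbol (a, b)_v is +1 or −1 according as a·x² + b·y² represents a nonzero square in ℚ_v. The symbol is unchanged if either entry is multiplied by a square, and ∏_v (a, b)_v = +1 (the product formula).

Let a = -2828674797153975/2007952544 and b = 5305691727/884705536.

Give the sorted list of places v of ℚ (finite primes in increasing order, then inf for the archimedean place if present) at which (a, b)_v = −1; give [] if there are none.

[11, 13]

(a, b) ≡ (-6006, 7) mod (ℚ^×)²; places V = {2, 3, 5, 7, 11, 13, 19, 23, ∞}.
(a,b)_5: α=2, u≡4; β=0, v≡2 (mod 5); (4|5)=+1, (2|5)=-1; sign (−1)^0·+1^0·-1^2 = +1.
(a,b)_3: α=7, u≡2; β=4, v≡1 (mod 3); (2|3)=-1, (1|3)=+1; sign (−1)^0·-1^4·+1^7 = +1.
(a,b)_23: α=4, u≡22; β=2, v≡15 (mod 23); (22|23)=-1, (15|23)=-1; sign (−1)^0·-1^2·-1^4 = +1.
(a,b)_19: α=0, u≡5; β=2, v≡16 (mod 19); (5|19)=+1, (16|19)=+1; sign (−1)^0·+1^2·+1^0 = +1.
(a,b)_7: α=5, u≡3; β=3, v≡1 (mod 7); (3|7)=-1, (1|7)=+1; sign (−1)^1·-1^3·+1^5 = +1.
(a,b)_13: α=-7, u≡6; β=-4, v≡5 (mod 13); (6|13)=-1, (5|13)=-1; sign (−1)^0·-1^-4·-1^-7 = -1.
(a,b)_11: α=1, u≡4; β=-2, v≡7 (mod 11); (4|11)=+1, (7|11)=-1; sign (−1)^0·+1^-2·-1^1 = -1.
(a,b)_2: α=-5, β=-8; u≡5, v≡7 (mod 8); ε(u)ε(v)=0·1, αω(v)=-5·0, βω(u)=-8·1; sum ≡ 0  ⇒  +1.
(a,b)_∞: sgn(-6006)=−, sgn(7)=+, so +1.
|Ram(-6006, 7)| = 2, even; anisotropic at {11, 13}.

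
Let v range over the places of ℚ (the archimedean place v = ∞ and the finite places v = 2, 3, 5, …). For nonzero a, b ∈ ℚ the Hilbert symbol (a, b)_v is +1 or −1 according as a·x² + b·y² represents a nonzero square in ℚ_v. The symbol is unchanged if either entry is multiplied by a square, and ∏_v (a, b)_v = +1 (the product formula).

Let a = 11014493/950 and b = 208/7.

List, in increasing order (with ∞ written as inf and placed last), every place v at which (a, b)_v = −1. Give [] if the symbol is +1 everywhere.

[7, 19, 23, 37]

(a, b) ≡ (226366, 91) mod (ℚ^×)²; places V = {2, 5, 7, 13, 19, 23, 37, 43, ∞}.
(a,b)_19: α=-1, u≡5; β=0, v≡8 (mod 19); (5|19)=+1, (8|19)=-1; sign (−1)^0·+1^0·-1^-1 = -1.
(a,b)_2: α=-1, β=4; u≡7, v≡3 (mod 8); ε(u)ε(v)=1·1, αω(v)=-1·1, βω(u)=4·0; sum ≡ 0  ⇒  +1.
(a,b)_43: α=2, u≡38; β=0, v≡42 (mod 43); (38|43)=+1, (42|43)=-1; sign (−1)^0·+1^0·-1^2 = +1.
(a,b)_∞: sgn(226366)=+, sgn(91)=+, so +1.
(a,b)_37: α=1, u≡35; β=0, v≡35 (mod 37); (35|37)=-1, (35|37)=-1; sign (−1)^0·-1^0·-1^1 = -1.
(a,b)_7: α=1, u≡5; β=-1, v≡5 (mod 7); (5|7)=-1, (5|7)=-1; sign (−1)^1·-1^-1·-1^1 = -1.
(a,b)_13: α=0, u≡9; β=1, v≡6 (mod 13); (9|13)=+1, (6|13)=-1; sign (−1)^0·+1^1·-1^0 = +1.
(a,b)_23: α=1, u≡11; β=0, v≡10 (mod 23); (11|23)=-1, (10|23)=-1; sign (−1)^0·-1^0·-1^1 = -1.
(a,b)_5: α=-2, u≡1; β=0, v≡4 (mod 5); (1|5)=+1, (4|5)=+1; sign (−1)^0·+1^0·+1^-2 = +1.
(226366, 91 / ℚ) ramifies at {7, 19, 23, 37}: a division algebra.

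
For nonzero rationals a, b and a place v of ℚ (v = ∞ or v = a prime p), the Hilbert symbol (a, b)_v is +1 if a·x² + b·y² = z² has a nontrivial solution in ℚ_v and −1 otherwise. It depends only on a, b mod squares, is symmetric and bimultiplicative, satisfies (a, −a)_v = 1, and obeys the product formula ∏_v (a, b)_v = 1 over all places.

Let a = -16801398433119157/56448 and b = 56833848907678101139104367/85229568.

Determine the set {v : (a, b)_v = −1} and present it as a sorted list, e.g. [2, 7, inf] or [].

Mod squares: a ≡ -74, b ≡ 9614. Check v ∈ {∞, 2, 3, 7, 11, 13, 17, 19, 23, 31, 37, 41}.
v=23: a=23^2·(≡9), b=23^3·(≡18) mod 23; (9|23)=+1, (18|23)=+1; (−1)^{2·3·11}·(+1)^3·(+1)^2 = +1.
v=31: a=31^2·(≡5), b=31^2·(≡18) mod 31; (5|31)=+1, (18|31)=+1; (−1)^{2·2·15}·(+1)^2·(+1)^2 = +1.
v=37: a=37^1·(≡13), b=37^4·(≡5) mod 37; (13|37)=-1, (5|37)=-1; (−1)^{1·4·18}·(-1)^4·(-1)^1 = -1.
v=41: a=41^0·(≡5), b=41^2·(≡16) mod 41; (5|41)=+1, (16|41)=+1; (−1)^{0·2·20}·(+1)^2·(+1)^0 = +1.
v=11: a=11^4·(≡1), b=11^3·(≡3) mod 11; (1|11)=+1, (3|11)=+1; (−1)^{4·3·5}·(+1)^3·(+1)^4 = +1.
v=7: a=7^-2·(≡6), b=7^0·(≡6) mod 7; (6|7)=-1, (6|7)=-1; (−1)^{-2·0·3}·(-1)^0·(-1)^-2 = +1.
v=17: a=17^0·(≡6), b=17^-2·(≡4) mod 17; (6|17)=-1, (4|17)=+1; (−1)^{0·-2·8}·(-1)^-2·(+1)^0 = +1.
v=13: a=13^2·(≡3), b=13^2·(≡8) mod 13; (3|13)=+1, (8|13)=-1; (−1)^{2·2·6}·(+1)^2·(-1)^2 = +1.
v=3: a=3^-2·(≡1), b=3^-2·(≡2) mod 3; (1|3)=+1, (2|3)=-1; (−1)^{-2·-2·1}·(+1)^-2·(-1)^-2 = +1.
v=19: a=19^2·(≡15), b=19^3·(≡15) mod 19; (15|19)=-1, (15|19)=-1; (−1)^{2·3·9}·(-1)^3·(-1)^2 = -1.
v=∞: -74 < 0 and 9614 > 0  ⇒  (a,b)_∞ = +1.
v=2: v_2(a)=-7, v_2(b)=-15; units ≡ 3, 7 (mod 8); ε·ε+αω+βω = 1·1+-7·0+-15·1 ≡ 0  ⇒  (a,b)_2 = +1.
|Ram(-74, 9614)| = 2, even; anisotropic at {19, 37}.

[19, 37]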